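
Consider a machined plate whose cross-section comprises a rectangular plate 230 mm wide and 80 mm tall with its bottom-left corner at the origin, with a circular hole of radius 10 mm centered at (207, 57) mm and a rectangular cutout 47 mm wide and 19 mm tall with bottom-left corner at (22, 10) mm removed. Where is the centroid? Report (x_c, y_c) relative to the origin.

Part | A | x̄ᵢ | ȳᵢ | A·x̄ᵢ | A·ȳᵢ
plate | 18400.00 | 115.00 | 40.00 | 2116000.00 | 736000.00
hole 1 | -314.16 | 207.00 | 57.00 | -65030.97 | -17907.08
hole 2 | -893.00 | 45.50 | 19.50 | -40631.50 | -17413.50
Σ | 17192.84 |  |  | 2010337.53 | 700679.42
x_c = 2010337.53 / 17192.84 = 116.93 mm
y_c = 700679.42 / 17192.84 = 40.75 mm

x_c = 116.93 mm, y_c = 40.75 mm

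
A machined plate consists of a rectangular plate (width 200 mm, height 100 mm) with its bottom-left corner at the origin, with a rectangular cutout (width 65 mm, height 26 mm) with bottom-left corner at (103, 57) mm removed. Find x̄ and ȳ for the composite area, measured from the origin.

plate: A = 200 × 100 = 20000.00, centroid at (100.00, 50.00).
hole: A = −(65 × 26) = -1690.00, centroid at (135.50, 70.00).
ΣA = 18310.00 mm², ΣAx̄ = 1771005.00 mm³, ΣAȳ = 881700.00 mm³.
x̄ = 1771005.00/18310.00 = 96.72 mm; ȳ = 881700.00/18310.00 = 48.15 mm.

x̄ = 96.72 mm, ȳ = 48.15 mm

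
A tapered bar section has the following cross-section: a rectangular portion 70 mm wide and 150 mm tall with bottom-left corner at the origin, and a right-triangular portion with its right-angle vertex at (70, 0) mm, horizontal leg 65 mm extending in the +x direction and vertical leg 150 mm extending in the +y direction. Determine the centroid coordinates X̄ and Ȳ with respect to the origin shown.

Part | A | x̄ᵢ | ȳᵢ | A·x̄ᵢ | A·ȳᵢ
rectangular portion | 10500.00 | 35.00 | 75.00 | 367500.00 | 787500.00
triangular portion | 4875.00 | 91.67 | 50.00 | 446875.00 | 243750.00
Σ | 15375.00 |  |  | 814375.00 | 1031250.00
X̄ = 814375.00 / 15375.00 = 52.97 mm
Ȳ = 1031250.00 / 15375.00 = 67.07 mm

X̄ = 52.97 mm, Ȳ = 67.07 mm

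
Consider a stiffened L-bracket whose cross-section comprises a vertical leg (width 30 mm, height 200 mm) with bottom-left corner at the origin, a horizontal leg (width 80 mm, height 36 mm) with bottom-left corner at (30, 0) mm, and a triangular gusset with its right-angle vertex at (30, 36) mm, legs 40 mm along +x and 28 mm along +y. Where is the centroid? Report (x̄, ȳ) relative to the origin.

vertical leg: A = 30 × 200 = 6000.00, centroid at (15.00, 100.00).
horizontal leg: A = 80 × 36 = 2880.00, centroid at (70.00, 18.00).
gusset: A = ½·40·28 = 560.00, centroid at (43.33, 45.33).
ΣA = 9440.00 mm², ΣAx̄ = 315866.67 mm³, ΣAȳ = 677226.67 mm³.
x̄ = 315866.67/9440.00 = 33.46 mm; ȳ = 677226.67/9440.00 = 71.74 mm.

x̄ = 33.46 mm, ȳ = 71.74 mm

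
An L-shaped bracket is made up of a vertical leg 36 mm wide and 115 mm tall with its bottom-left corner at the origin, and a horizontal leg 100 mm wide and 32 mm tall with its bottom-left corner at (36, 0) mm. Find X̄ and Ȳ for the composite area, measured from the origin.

X̄ = 47.65 mm, Ȳ = 39.41 mm

vertical leg: A = 36 × 115 = 4140.00, centroid at (18.00, 57.50).
horizontal leg: A = 100 × 32 = 3200.00, centroid at (86.00, 16.00).
ΣA = 7340.00 mm²
ΣAX̄ = (4140.00)(18.00) + (3200.00)(86.00) = 349720.00 mm³
ΣAȲ = (4140.00)(57.50) + (3200.00)(16.00) = 289250.00 mm³
X̄ = 349720.00 / 7340.00 = 47.65 mm
Ȳ = 289250.00 / 7340.00 = 39.41 mm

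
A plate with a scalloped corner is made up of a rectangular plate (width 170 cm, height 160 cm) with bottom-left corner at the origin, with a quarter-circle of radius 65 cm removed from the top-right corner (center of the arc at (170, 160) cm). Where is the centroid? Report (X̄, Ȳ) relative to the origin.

plate: A = 170 × 160 = 27200.00, centroid at (85.00, 80.00).
removed quarter-circle: A = −¼π·65² = -3318.31, centroid at (142.41, 132.41).
ΣA = 23881.69 cm², ΣAX̄ = 1839429.44 cm³, ΣAȲ = 1736612.51 cm³.
X̄ = 1839429.44/23881.69 = 77.02 cm; Ȳ = 1736612.51/23881.69 = 72.72 cm.

X̄ = 77.02 cm, Ȳ = 72.72 cm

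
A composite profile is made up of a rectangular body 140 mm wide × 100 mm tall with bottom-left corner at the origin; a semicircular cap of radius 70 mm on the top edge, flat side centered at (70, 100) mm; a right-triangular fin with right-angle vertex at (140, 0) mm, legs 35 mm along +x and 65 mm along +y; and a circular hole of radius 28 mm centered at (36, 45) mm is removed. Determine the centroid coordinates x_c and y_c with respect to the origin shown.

rectangular body: A = 140 × 100 = 14000.00, centroid at (70.00, 50.00).
semicircular top: A = ½π·70² = 7696.90, centroid at (70.00, 129.71).
triangular fin: A = ½·35·65 = 1137.50, centroid at (151.67, 21.67).
hole: A = −π·28² = -2463.01, centroid at (36.00, 45.00).
ΣA = 20371.39 mm², ΣAx_c = 1602635.66 mm³, ΣAy_c = 1612167.31 mm³.
x_c = 1602635.66/20371.39 = 78.67 mm; y_c = 1612167.31/20371.39 = 79.14 mm.

x_c = 78.67 mm, y_c = 79.14 mm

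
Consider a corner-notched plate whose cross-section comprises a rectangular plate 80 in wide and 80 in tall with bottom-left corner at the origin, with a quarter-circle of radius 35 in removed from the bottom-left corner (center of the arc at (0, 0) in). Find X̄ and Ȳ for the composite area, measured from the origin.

Part | A | x̄ᵢ | ȳᵢ | A·x̄ᵢ | A·ȳᵢ
plate | 6400.00 | 40.00 | 40.00 | 256000.00 | 256000.00
removed quarter-circle | -962.11 | 14.85 | 14.85 | -14291.67 | -14291.67
Σ | 5437.89 |  |  | 241708.33 | 241708.33
X̄ = 241708.33 / 5437.89 = 44.45 in
Ȳ = 241708.33 / 5437.89 = 44.45 in

X̄ = 44.45 in, Ȳ = 44.45 in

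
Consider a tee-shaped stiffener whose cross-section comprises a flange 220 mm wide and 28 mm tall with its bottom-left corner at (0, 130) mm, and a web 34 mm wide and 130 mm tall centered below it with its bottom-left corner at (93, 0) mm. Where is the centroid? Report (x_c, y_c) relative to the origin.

Part | A | x̄ᵢ | ȳᵢ | A·x̄ᵢ | A·ȳᵢ
web | 4420.00 | 110.00 | 65.00 | 486200.00 | 287300.00
flange | 6160.00 | 110.00 | 144.00 | 677600.00 | 887040.00
Σ | 10580.00 |  |  | 1163800.00 | 1174340.00
x_c = 1163800.00 / 10580.00 = 110.00 mm
y_c = 1174340.00 / 10580.00 = 111.00 mm

x_c = 110.00 mm, y_c = 111.00 mm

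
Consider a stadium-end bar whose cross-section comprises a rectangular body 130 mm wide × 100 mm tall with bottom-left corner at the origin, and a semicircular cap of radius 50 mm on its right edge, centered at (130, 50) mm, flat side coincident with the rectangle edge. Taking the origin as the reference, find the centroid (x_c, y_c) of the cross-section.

rectangular body: A = 130 × 100 = 13000.00, centroid at (65.00, 50.00).
semicircular end: A = ½π·50² = 3926.99, centroid at (151.22, 50.00).
ΣA = 16926.99 mm², ΣAx_c = 1438842.14 mm³, ΣAy_c = 846349.54 mm³.
x_c = 1438842.14/16926.99 = 85.00 mm; y_c = 846349.54/16926.99 = 50.00 mm.

x_c = 85.00 mm, y_c = 50.00 mm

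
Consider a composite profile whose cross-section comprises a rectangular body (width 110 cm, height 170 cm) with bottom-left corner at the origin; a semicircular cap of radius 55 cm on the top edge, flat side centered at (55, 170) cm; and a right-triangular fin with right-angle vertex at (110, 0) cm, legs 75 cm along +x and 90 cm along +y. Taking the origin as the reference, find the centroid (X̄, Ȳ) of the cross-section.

X̄ = 65.06 cm, Ȳ = 97.27 cm

rectangular body: A = 110 × 170 = 18700.00, centroid at (55.00, 85.00).
semicircular top: A = ½π·55² = 4751.66, centroid at (55.00, 193.34).
triangular fin: A = ½·75·90 = 3375.00, centroid at (135.00, 30.00).
ΣA = 26826.66 cm², ΣAX̄ = 1745466.24 cm³, ΣAȲ = 2609448.68 cm³.
X̄ = 1745466.24/26826.66 = 65.06 cm; Ȳ = 2609448.68/26826.66 = 97.27 cm.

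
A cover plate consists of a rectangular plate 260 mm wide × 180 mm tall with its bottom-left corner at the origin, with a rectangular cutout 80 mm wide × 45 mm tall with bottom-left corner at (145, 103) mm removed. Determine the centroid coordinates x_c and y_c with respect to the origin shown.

Part | A | x̄ᵢ | ȳᵢ | A·x̄ᵢ | A·ȳᵢ
plate | 46800.00 | 130.00 | 90.00 | 6084000.00 | 4212000.00
hole | -3600.00 | 185.00 | 125.50 | -666000.00 | -451800.00
Σ | 43200.00 |  |  | 5418000.00 | 3760200.00
x_c = 5418000.00 / 43200.00 = 125.42 mm
y_c = 3760200.00 / 43200.00 = 87.04 mm

x_c = 125.42 mm, y_c = 87.04 mm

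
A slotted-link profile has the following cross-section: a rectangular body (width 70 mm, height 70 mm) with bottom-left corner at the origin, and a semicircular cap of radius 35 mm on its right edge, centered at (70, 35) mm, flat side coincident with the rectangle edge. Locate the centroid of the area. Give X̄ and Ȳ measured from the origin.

rectangular body: A = 70 × 70 = 4900.00, centroid at (35.00, 35.00).
semicircular end: A = ½π·35² = 1924.23, centroid at (84.85, 35.00).
ΣA = 6824.23 mm², ΣAX̄ = 334779.12 mm³, ΣAȲ = 238847.89 mm³.
X̄ = 334779.12/6824.23 = 49.06 mm; Ȳ = 238847.89/6824.23 = 35.00 mm.

X̄ = 49.06 mm, Ȳ = 35.00 mm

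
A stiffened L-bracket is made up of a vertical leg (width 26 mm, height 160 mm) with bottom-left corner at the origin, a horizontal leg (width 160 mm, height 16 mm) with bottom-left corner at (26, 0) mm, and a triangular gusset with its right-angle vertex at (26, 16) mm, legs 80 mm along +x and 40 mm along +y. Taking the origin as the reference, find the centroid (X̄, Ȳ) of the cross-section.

X̄ = 49.24 mm, Ȳ = 48.10 mm

vertical leg: A = 26 × 160 = 4160.00, centroid at (13.00, 80.00).
horizontal leg: A = 160 × 16 = 2560.00, centroid at (106.00, 8.00).
gusset: A = ½·80·40 = 1600.00, centroid at (52.67, 29.33).
ΣA = 8320.00 mm², ΣAX̄ = 409706.67 mm³, ΣAȲ = 400213.33 mm³.
X̄ = 409706.67/8320.00 = 49.24 mm; Ȳ = 400213.33/8320.00 = 48.10 mm.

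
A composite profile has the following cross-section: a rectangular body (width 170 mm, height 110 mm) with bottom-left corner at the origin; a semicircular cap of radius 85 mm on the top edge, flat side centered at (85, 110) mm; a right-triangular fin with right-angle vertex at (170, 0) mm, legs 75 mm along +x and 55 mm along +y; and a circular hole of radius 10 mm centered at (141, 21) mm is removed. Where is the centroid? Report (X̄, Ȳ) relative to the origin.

rectangular body: A = 170 × 110 = 18700.00, centroid at (85.00, 55.00).
semicircular top: A = ½π·85² = 11349.00, centroid at (85.00, 146.08).
triangular fin: A = ½·75·55 = 2062.50, centroid at (195.00, 18.33).
hole: A = −π·10² = -314.16, centroid at (141.00, 21.00).
ΣA = 31797.34 mm²
ΣAX̄ = (18700.00)(85.00) + (11349.00)(85.00) + (2062.50)(195.00) + (-314.16)(141.00) = 2912056.34 mm³
ΣAȲ = (18700.00)(55.00) + (11349.00)(146.08) + (2062.50)(18.33) + (-314.16)(21.00) = 2717522.20 mm³
X̄ = 2912056.34 / 31797.34 = 91.58 mm
Ȳ = 2717522.20 / 31797.34 = 85.46 mm

X̄ = 91.58 mm, Ȳ = 85.46 mm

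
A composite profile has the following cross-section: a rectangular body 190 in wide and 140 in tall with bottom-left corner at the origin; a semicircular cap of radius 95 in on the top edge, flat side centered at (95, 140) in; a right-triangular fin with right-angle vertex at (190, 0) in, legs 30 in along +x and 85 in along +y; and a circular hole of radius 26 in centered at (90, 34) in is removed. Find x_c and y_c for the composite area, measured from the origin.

x_c = 98.62 in, y_c = 109.75 in

Part | A | x̄ᵢ | ȳᵢ | A·x̄ᵢ | A·ȳᵢ
rectangular body | 26600.00 | 95.00 | 70.00 | 2527000.00 | 1862000.00
semicircular top | 14176.44 | 95.00 | 180.32 | 1346761.50 | 2556284.49
triangular fin | 1275.00 | 200.00 | 28.33 | 255000.00 | 36125.00
hole | -2123.72 | 90.00 | 34.00 | -191134.50 | -72206.37
Σ | 39927.72 |  |  | 3937627.00 | 4382203.13
x_c = 3937627.00 / 39927.72 = 98.62 in
y_c = 4382203.13 / 39927.72 = 109.75 in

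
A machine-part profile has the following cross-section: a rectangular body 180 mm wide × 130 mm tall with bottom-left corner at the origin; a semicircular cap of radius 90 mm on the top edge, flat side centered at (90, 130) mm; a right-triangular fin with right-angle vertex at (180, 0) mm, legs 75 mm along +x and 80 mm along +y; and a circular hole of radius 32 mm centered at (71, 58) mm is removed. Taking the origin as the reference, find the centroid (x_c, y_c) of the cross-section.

Part | A | x̄ᵢ | ȳᵢ | A·x̄ᵢ | A·ȳᵢ
rectangular body | 23400.00 | 90.00 | 65.00 | 2106000.00 | 1521000.00
semicircular top | 12723.45 | 90.00 | 168.20 | 1145110.52 | 2140048.53
triangular fin | 3000.00 | 205.00 | 26.67 | 615000.00 | 80000.00
hole | -3216.99 | 71.00 | 58.00 | -228406.35 | -186585.47
Σ | 35906.46 |  |  | 3637704.17 | 3554463.06
x_c = 3637704.17 / 35906.46 = 101.31 mm
y_c = 3554463.06 / 35906.46 = 98.99 mm

x_c = 101.31 mm, y_c = 98.99 mm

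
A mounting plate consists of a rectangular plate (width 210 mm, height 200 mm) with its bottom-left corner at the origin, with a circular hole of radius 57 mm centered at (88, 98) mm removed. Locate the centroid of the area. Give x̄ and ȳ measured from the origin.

Part | A | x̄ᵢ | ȳᵢ | A·x̄ᵢ | A·ȳᵢ
plate | 42000.00 | 105.00 | 100.00 | 4410000.00 | 4200000.00
hole | -10207.03 | 88.00 | 98.00 | -898219.04 | -1000289.38
Σ | 31792.97 |  |  | 3511780.96 | 3199710.62
x̄ = 3511780.96 / 31792.97 = 110.46 mm
ȳ = 3199710.62 / 31792.97 = 100.64 mm

x̄ = 110.46 mm, ȳ = 100.64 mm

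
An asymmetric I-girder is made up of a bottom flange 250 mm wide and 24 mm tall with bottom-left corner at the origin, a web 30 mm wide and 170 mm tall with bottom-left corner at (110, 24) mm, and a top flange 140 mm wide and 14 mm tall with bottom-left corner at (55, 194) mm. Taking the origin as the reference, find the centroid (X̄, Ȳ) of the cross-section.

bottom flange: A = 250 × 24 = 6000.00, centroid at (125.00, 12.00).
web: A = 30 × 170 = 5100.00, centroid at (125.00, 109.00).
top flange: A = 140 × 14 = 1960.00, centroid at (125.00, 201.00).
ΣA = 13060.00 mm², ΣAX̄ = 1632500.00 mm³, ΣAȲ = 1021860.00 mm³.
X̄ = 1632500.00/13060.00 = 125.00 mm; Ȳ = 1021860.00/13060.00 = 78.24 mm.

X̄ = 125.00 mm, Ȳ = 78.24 mm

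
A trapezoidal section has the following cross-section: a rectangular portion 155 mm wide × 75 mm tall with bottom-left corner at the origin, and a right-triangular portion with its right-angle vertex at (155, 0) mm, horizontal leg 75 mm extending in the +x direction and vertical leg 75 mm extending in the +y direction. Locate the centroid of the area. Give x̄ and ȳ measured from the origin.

x̄ = 97.47 mm, ȳ = 35.06 mm

rectangular portion: A = 155 × 75 = 11625.00, centroid at (77.50, 37.50).
triangular portion: A = ½·75·75 = 2812.50, centroid at (180.00, 25.00).
ΣA = 14437.50 mm²
ΣAx̄ = (11625.00)(77.50) + (2812.50)(180.00) = 1407187.50 mm³
ΣAȳ = (11625.00)(37.50) + (2812.50)(25.00) = 506250.00 mm³
x̄ = 1407187.50 / 14437.50 = 97.47 mm
ȳ = 506250.00 / 14437.50 = 35.06 mm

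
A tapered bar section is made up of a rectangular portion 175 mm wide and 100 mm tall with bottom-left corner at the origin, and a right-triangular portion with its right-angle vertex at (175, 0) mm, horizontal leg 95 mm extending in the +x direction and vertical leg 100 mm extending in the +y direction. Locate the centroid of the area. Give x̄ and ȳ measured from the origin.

rectangular portion: A = 175 × 100 = 17500.00, centroid at (87.50, 50.00).
triangular portion: A = ½·95·100 = 4750.00, centroid at (206.67, 33.33).
ΣA = 22250.00 mm²
ΣAx̄ = (17500.00)(87.50) + (4750.00)(206.67) = 2512916.67 mm³
ΣAȳ = (17500.00)(50.00) + (4750.00)(33.33) = 1033333.33 mm³
x̄ = 2512916.67 / 22250.00 = 112.94 mm
ȳ = 1033333.33 / 22250.00 = 46.44 mm

x̄ = 112.94 mm, ȳ = 46.44 mm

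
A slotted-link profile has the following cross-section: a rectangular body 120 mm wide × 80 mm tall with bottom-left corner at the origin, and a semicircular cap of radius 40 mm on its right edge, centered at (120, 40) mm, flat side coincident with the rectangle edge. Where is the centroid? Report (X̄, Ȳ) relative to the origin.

rectangular body: A = 120 × 80 = 9600.00, centroid at (60.00, 40.00).
semicircular end: A = ½π·40² = 2513.27, centroid at (136.98, 40.00).
ΣA = 12113.27 mm²
ΣAX̄ = (9600.00)(60.00) + (2513.27)(136.98) = 920259.56 mm³
ΣAȲ = (9600.00)(40.00) + (2513.27)(40.00) = 484530.96 mm³
X̄ = 920259.56 / 12113.27 = 75.97 mm
Ȳ = 484530.96 / 12113.27 = 40.00 mm

X̄ = 75.97 mm, Ȳ = 40.00 mm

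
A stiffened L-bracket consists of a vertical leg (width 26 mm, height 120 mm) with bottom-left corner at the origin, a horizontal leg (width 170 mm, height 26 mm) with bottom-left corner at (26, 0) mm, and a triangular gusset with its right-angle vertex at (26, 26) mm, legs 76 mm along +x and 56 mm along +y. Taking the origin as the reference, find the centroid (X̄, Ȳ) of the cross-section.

vertical leg: A = 26 × 120 = 3120.00, centroid at (13.00, 60.00).
horizontal leg: A = 170 × 26 = 4420.00, centroid at (111.00, 13.00).
gusset: A = ½·76·56 = 2128.00, centroid at (51.33, 44.67).
ΣA = 9668.00 mm²
ΣAX̄ = (3120.00)(13.00) + (4420.00)(111.00) + (2128.00)(51.33) = 640417.33 mm³
ΣAȲ = (3120.00)(60.00) + (4420.00)(13.00) + (2128.00)(44.67) = 339710.67 mm³
X̄ = 640417.33 / 9668.00 = 66.24 mm
Ȳ = 339710.67 / 9668.00 = 35.14 mm

X̄ = 66.24 mm, Ȳ = 35.14 mm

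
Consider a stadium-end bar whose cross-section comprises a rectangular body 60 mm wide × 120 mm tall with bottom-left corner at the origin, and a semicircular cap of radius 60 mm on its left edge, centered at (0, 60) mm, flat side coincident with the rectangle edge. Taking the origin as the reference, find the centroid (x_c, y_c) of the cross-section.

x_c = 5.60 mm, y_c = 60.00 mm

rectangular body: A = 60 × 120 = 7200.00, centroid at (30.00, 60.00).
semicircular end: A = ½π·60² = 5654.87, centroid at (-25.46, 60.00).
ΣA = 12854.87 mm²
ΣAx_c = (7200.00)(30.00) + (5654.87)(-25.46) = 72000.00 mm³
ΣAy_c = (7200.00)(60.00) + (5654.87)(60.00) = 771292.01 mm³
x_c = 72000.00 / 12854.87 = 5.60 mm
y_c = 771292.01 / 12854.87 = 60.00 mm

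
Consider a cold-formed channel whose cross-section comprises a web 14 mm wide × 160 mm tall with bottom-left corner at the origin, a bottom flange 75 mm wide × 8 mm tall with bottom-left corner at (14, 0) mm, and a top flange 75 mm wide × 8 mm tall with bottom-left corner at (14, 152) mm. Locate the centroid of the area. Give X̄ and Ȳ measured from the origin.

X̄ = 22.52 mm, Ȳ = 80.00 mm

web: A = 14 × 160 = 2240.00, centroid at (7.00, 80.00).
bottom flange: A = 75 × 8 = 600.00, centroid at (51.50, 4.00).
top flange: A = 75 × 8 = 600.00, centroid at (51.50, 156.00).
ΣA = 3440.00 mm², ΣAX̄ = 77480.00 mm³, ΣAȲ = 275200.00 mm³.
X̄ = 77480.00/3440.00 = 22.52 mm; Ȳ = 275200.00/3440.00 = 80.00 mm.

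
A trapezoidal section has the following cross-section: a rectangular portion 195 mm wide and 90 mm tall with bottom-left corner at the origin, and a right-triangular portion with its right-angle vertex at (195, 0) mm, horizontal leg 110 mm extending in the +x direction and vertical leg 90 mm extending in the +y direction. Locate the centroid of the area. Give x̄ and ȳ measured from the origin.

x̄ = 127.02 mm, ȳ = 41.70 mm

Part | A | x̄ᵢ | ȳᵢ | A·x̄ᵢ | A·ȳᵢ
rectangular portion | 17550.00 | 97.50 | 45.00 | 1711125.00 | 789750.00
triangular portion | 4950.00 | 231.67 | 30.00 | 1146750.00 | 148500.00
Σ | 22500.00 |  |  | 2857875.00 | 938250.00
x̄ = 2857875.00 / 22500.00 = 127.02 mm
ȳ = 938250.00 / 22500.00 = 41.70 mm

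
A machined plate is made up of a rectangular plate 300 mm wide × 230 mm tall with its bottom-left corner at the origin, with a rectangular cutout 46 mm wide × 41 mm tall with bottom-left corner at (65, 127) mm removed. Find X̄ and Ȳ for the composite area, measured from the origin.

plate: A = 300 × 230 = 69000.00, centroid at (150.00, 115.00).
hole: A = −(46 × 41) = -1886.00, centroid at (88.00, 147.50).
ΣA = 67114.00 mm², ΣAX̄ = 10184032.00 mm³, ΣAȲ = 7656815.00 mm³.
X̄ = 10184032.00/67114.00 = 151.74 mm; Ȳ = 7656815.00/67114.00 = 114.09 mm.

X̄ = 151.74 mm, Ȳ = 114.09 mm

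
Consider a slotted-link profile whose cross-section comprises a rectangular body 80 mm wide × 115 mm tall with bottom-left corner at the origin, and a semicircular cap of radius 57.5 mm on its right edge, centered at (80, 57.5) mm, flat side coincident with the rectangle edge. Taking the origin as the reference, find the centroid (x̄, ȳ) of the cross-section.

x̄ = 63.24 mm, ȳ = 57.50 mm

Part | A | x̄ᵢ | ȳᵢ | A·x̄ᵢ | A·ȳᵢ
rectangular body | 9200.00 | 40.00 | 57.50 | 368000.00 | 529000.00
semicircular end | 5193.45 | 104.40 | 57.50 | 542215.21 | 298623.11
Σ | 14393.45 |  |  | 910215.21 | 827623.11
x̄ = 910215.21 / 14393.45 = 63.24 mm
ȳ = 827623.11 / 14393.45 = 57.50 mm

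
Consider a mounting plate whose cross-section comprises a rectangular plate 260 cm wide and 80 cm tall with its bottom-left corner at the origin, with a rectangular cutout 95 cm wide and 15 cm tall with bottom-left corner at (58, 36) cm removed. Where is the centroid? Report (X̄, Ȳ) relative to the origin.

X̄ = 131.80 cm, Ȳ = 39.74 cm

plate: A = 260 × 80 = 20800.00, centroid at (130.00, 40.00).
hole: A = −(95 × 15) = -1425.00, centroid at (105.50, 43.50).
ΣA = 19375.00 cm²
ΣAX̄ = (20800.00)(130.00) + (-1425.00)(105.50) = 2553662.50 cm³
ΣAȲ = (20800.00)(40.00) + (-1425.00)(43.50) = 770012.50 cm³
X̄ = 2553662.50 / 19375.00 = 131.80 cm
Ȳ = 770012.50 / 19375.00 = 39.74 cm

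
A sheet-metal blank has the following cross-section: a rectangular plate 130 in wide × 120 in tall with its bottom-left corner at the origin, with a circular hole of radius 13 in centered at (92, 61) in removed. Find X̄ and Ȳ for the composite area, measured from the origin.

X̄ = 64.05 in, Ȳ = 59.96 in

plate: A = 130 × 120 = 15600.00, centroid at (65.00, 60.00).
hole: A = −π·13² = -530.93, centroid at (92.00, 61.00).
ΣA = 15069.07 in²
ΣAX̄ = (15600.00)(65.00) + (-530.93)(92.00) = 965154.52 in³
ΣAȲ = (15600.00)(60.00) + (-530.93)(61.00) = 903613.32 in³
X̄ = 965154.52 / 15069.07 = 64.05 in
Ȳ = 903613.32 / 15069.07 = 59.96 in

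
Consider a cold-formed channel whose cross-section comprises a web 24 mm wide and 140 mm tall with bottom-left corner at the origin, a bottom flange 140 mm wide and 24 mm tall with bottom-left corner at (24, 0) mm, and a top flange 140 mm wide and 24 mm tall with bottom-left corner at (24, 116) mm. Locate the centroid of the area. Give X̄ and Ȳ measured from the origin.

X̄ = 66.67 mm, Ȳ = 70.00 mm

web: A = 24 × 140 = 3360.00, centroid at (12.00, 70.00).
bottom flange: A = 140 × 24 = 3360.00, centroid at (94.00, 12.00).
top flange: A = 140 × 24 = 3360.00, centroid at (94.00, 128.00).
ΣA = 10080.00 mm², ΣAX̄ = 672000.00 mm³, ΣAȲ = 705600.00 mm³.
X̄ = 672000.00/10080.00 = 66.67 mm; Ȳ = 705600.00/10080.00 = 70.00 mm.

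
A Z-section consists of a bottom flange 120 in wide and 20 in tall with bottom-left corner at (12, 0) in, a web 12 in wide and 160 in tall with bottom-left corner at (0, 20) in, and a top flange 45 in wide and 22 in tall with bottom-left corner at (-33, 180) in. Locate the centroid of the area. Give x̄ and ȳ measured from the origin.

x̄ = 32.75 in, ȳ = 76.29 in

bottom flange: A = 120 × 20 = 2400.00, centroid at (72.00, 10.00).
web: A = 12 × 160 = 1920.00, centroid at (6.00, 100.00).
top flange: A = 45 × 22 = 990.00, centroid at (-10.50, 191.00).
ΣA = 5310.00 in², ΣAx̄ = 173925.00 in³, ΣAȳ = 405090.00 in³.
x̄ = 173925.00/5310.00 = 32.75 in; ȳ = 405090.00/5310.00 = 76.29 in.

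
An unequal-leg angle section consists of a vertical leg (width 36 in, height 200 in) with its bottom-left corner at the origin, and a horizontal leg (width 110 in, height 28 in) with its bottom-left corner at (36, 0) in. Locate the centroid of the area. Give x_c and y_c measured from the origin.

x_c = 39.87 in, y_c = 74.23 in

Part | A | x̄ᵢ | ȳᵢ | A·x̄ᵢ | A·ȳᵢ
vertical leg | 7200.00 | 18.00 | 100.00 | 129600.00 | 720000.00
horizontal leg | 3080.00 | 91.00 | 14.00 | 280280.00 | 43120.00
Σ | 10280.00 |  |  | 409880.00 | 763120.00
x_c = 409880.00 / 10280.00 = 39.87 in
y_c = 763120.00 / 10280.00 = 74.23 in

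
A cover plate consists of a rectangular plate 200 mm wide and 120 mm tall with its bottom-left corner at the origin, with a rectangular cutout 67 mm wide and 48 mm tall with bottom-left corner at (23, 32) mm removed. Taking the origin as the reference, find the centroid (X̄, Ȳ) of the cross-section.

X̄ = 106.73 mm, Ȳ = 60.62 mm

plate: A = 200 × 120 = 24000.00, centroid at (100.00, 60.00).
hole: A = −(67 × 48) = -3216.00, centroid at (56.50, 56.00).
ΣA = 20784.00 mm², ΣAX̄ = 2218296.00 mm³, ΣAȲ = 1259904.00 mm³.
X̄ = 2218296.00/20784.00 = 106.73 mm; Ȳ = 1259904.00/20784.00 = 60.62 mm.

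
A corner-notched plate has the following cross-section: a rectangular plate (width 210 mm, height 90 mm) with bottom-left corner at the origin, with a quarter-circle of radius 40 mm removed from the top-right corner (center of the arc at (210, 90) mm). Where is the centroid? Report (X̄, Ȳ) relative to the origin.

plate: A = 210 × 90 = 18900.00, centroid at (105.00, 45.00).
removed quarter-circle: A = −¼π·40² = -1256.64, centroid at (193.02, 73.02).
ΣA = 17643.36 mm²
ΣAX̄ = (18900.00)(105.00) + (-1256.64)(193.02) = 1741939.55 mm³
ΣAȲ = (18900.00)(45.00) + (-1256.64)(73.02) = 758736.00 mm³
X̄ = 1741939.55 / 17643.36 = 98.73 mm
Ȳ = 758736.00 / 17643.36 = 43.00 mm

X̄ = 98.73 mm, Ȳ = 43.00 mm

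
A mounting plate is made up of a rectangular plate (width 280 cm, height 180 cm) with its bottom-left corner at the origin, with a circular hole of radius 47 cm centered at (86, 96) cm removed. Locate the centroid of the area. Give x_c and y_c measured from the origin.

x_c = 148.62 cm, y_c = 89.04 cm

plate: A = 280 × 180 = 50400.00, centroid at (140.00, 90.00).
hole: A = −π·47² = -6939.78, centroid at (86.00, 96.00).
ΣA = 43460.22 cm², ΣAx_c = 6459179.08 cm³, ΣAy_c = 3869781.30 cm³.
x_c = 6459179.08/43460.22 = 148.62 cm; y_c = 3869781.30/43460.22 = 89.04 cm.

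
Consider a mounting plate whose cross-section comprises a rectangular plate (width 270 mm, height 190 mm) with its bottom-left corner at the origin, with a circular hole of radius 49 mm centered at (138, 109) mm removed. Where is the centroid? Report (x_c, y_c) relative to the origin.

plate: A = 270 × 190 = 51300.00, centroid at (135.00, 95.00).
hole: A = −π·49² = -7542.96, centroid at (138.00, 109.00).
ΣA = 43757.04 mm², ΣAx_c = 5884570.97 mm³, ΣAy_c = 4051316.93 mm³.
x_c = 5884570.97/43757.04 = 134.48 mm; y_c = 4051316.93/43757.04 = 92.59 mm.

x_c = 134.48 mm, y_c = 92.59 mm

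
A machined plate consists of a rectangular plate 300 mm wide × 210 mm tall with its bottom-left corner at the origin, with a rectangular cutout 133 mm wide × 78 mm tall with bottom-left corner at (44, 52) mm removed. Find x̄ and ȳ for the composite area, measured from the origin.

plate: A = 300 × 210 = 63000.00, centroid at (150.00, 105.00).
hole: A = −(133 × 78) = -10374.00, centroid at (110.50, 91.00).
ΣA = 52626.00 mm²
ΣAx̄ = (63000.00)(150.00) + (-10374.00)(110.50) = 8303673.00 mm³
ΣAȳ = (63000.00)(105.00) + (-10374.00)(91.00) = 5670966.00 mm³
x̄ = 8303673.00 / 52626.00 = 157.79 mm
ȳ = 5670966.00 / 52626.00 = 107.76 mm

x̄ = 157.79 mm, ȳ = 107.76 mm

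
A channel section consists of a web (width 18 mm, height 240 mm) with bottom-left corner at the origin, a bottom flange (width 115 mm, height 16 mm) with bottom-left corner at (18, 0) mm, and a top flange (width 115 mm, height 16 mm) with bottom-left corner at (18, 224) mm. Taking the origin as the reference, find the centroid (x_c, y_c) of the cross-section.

web: A = 18 × 240 = 4320.00, centroid at (9.00, 120.00).
bottom flange: A = 115 × 16 = 1840.00, centroid at (75.50, 8.00).
top flange: A = 115 × 16 = 1840.00, centroid at (75.50, 232.00).
ΣA = 8000.00 mm²
ΣAx_c = (4320.00)(9.00) + (1840.00)(75.50) + (1840.00)(75.50) = 316720.00 mm³
ΣAy_c = (4320.00)(120.00) + (1840.00)(8.00) + (1840.00)(232.00) = 960000.00 mm³
x_c = 316720.00 / 8000.00 = 39.59 mm
y_c = 960000.00 / 8000.00 = 120.00 mm

x_c = 39.59 mm, y_c = 120.00 mm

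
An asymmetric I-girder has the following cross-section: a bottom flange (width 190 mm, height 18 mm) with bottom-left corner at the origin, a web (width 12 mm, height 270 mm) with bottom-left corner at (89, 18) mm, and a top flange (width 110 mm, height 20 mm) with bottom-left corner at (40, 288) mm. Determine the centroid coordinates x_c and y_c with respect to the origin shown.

Part | A | x̄ᵢ | ȳᵢ | A·x̄ᵢ | A·ȳᵢ
bottom flange | 3420.00 | 95.00 | 9.00 | 324900.00 | 30780.00
web | 3240.00 | 95.00 | 153.00 | 307800.00 | 495720.00
top flange | 2200.00 | 95.00 | 298.00 | 209000.00 | 655600.00
Σ | 8860.00 |  |  | 841700.00 | 1182100.00
x_c = 841700.00 / 8860.00 = 95.00 mm
y_c = 1182100.00 / 8860.00 = 133.42 mm

x_c = 95.00 mm, y_c = 133.42 mm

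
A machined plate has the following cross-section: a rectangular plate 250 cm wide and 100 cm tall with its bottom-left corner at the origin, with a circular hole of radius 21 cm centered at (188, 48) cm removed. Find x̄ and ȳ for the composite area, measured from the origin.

x̄ = 121.30 cm, ȳ = 50.12 cm

plate: A = 250 × 100 = 25000.00, centroid at (125.00, 50.00).
hole: A = −π·21² = -1385.44, centroid at (188.00, 48.00).
ΣA = 23614.56 cm²
ΣAx̄ = (25000.00)(125.00) + (-1385.44)(188.00) = 2864536.84 cm³
ΣAȳ = (25000.00)(50.00) + (-1385.44)(48.00) = 1183498.77 cm³
x̄ = 2864536.84 / 23614.56 = 121.30 cm
ȳ = 1183498.77 / 23614.56 = 50.12 cm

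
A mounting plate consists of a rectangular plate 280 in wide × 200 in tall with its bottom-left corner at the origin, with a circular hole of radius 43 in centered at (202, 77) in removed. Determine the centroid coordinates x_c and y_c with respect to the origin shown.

plate: A = 280 × 200 = 56000.00, centroid at (140.00, 100.00).
hole: A = −π·43² = -5808.80, centroid at (202.00, 77.00).
ΣA = 50191.20 in²
ΣAx_c = (56000.00)(140.00) + (-5808.80)(202.00) = 6666621.43 in³
ΣAy_c = (56000.00)(100.00) + (-5808.80)(77.00) = 5152722.03 in³
x_c = 6666621.43 / 50191.20 = 132.82 in
y_c = 5152722.03 / 50191.20 = 102.66 in

x_c = 132.82 in, y_c = 102.66 in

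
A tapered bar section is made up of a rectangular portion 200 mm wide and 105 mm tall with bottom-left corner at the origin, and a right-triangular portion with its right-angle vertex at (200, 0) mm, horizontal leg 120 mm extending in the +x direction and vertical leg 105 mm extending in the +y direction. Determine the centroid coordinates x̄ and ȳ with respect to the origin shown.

rectangular portion: A = 200 × 105 = 21000.00, centroid at (100.00, 52.50).
triangular portion: A = ½·120·105 = 6300.00, centroid at (240.00, 35.00).
ΣA = 27300.00 mm², ΣAx̄ = 3612000.00 mm³, ΣAȳ = 1323000.00 mm³.
x̄ = 3612000.00/27300.00 = 132.31 mm; ȳ = 1323000.00/27300.00 = 48.46 mm.

x̄ = 132.31 mm, ȳ = 48.46 mm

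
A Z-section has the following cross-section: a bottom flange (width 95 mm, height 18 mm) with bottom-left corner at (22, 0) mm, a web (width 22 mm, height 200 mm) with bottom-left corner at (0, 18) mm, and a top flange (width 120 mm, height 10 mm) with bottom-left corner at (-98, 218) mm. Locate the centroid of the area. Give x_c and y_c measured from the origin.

x_c = 16.64 mm, y_c = 109.74 mm

bottom flange: A = 95 × 18 = 1710.00, centroid at (69.50, 9.00).
web: A = 22 × 200 = 4400.00, centroid at (11.00, 118.00).
top flange: A = 120 × 10 = 1200.00, centroid at (-38.00, 223.00).
ΣA = 7310.00 mm²
ΣAx_c = (1710.00)(69.50) + (4400.00)(11.00) + (1200.00)(-38.00) = 121645.00 mm³
ΣAy_c = (1710.00)(9.00) + (4400.00)(118.00) + (1200.00)(223.00) = 802190.00 mm³
x_c = 121645.00 / 7310.00 = 16.64 mm
y_c = 802190.00 / 7310.00 = 109.74 mm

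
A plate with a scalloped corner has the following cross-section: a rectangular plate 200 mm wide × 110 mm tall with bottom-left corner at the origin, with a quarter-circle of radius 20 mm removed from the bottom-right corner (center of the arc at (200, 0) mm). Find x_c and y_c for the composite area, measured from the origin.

plate: A = 200 × 110 = 22000.00, centroid at (100.00, 55.00).
removed quarter-circle: A = −¼π·20² = -314.16, centroid at (191.51, 8.49).
ΣA = 21685.84 mm²
ΣAx_c = (22000.00)(100.00) + (-314.16)(191.51) = 2139834.81 mm³
ΣAy_c = (22000.00)(55.00) + (-314.16)(8.49) = 1207333.33 mm³
x_c = 2139834.81 / 21685.84 = 98.67 mm
y_c = 1207333.33 / 21685.84 = 55.67 mm

x_c = 98.67 mm, y_c = 55.67 mm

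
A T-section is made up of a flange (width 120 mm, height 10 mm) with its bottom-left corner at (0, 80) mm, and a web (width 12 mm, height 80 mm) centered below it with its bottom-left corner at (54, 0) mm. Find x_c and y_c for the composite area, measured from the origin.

web: A = 12 × 80 = 960.00, centroid at (60.00, 40.00).
flange: A = 120 × 10 = 1200.00, centroid at (60.00, 85.00).
ΣA = 2160.00 mm²
ΣAx_c = (960.00)(60.00) + (1200.00)(60.00) = 129600.00 mm³
ΣAy_c = (960.00)(40.00) + (1200.00)(85.00) = 140400.00 mm³
x_c = 129600.00 / 2160.00 = 60.00 mm
y_c = 140400.00 / 2160.00 = 65.00 mm

x_c = 60.00 mm, y_c = 65.00 mm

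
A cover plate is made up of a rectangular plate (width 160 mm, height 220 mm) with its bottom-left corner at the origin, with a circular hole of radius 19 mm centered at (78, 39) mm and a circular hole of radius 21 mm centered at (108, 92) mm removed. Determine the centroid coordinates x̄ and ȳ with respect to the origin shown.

x̄ = 78.88 mm, ȳ = 113.23 mm

plate: A = 160 × 220 = 35200.00, centroid at (80.00, 110.00).
hole 1: A = −π·19² = -1134.11, centroid at (78.00, 39.00).
hole 2: A = −π·21² = -1385.44, centroid at (108.00, 92.00).
ΣA = 32680.44 mm²
ΣAx̄ = (35200.00)(80.00) + (-1134.11)(78.00) + (-1385.44)(108.00) = 2577911.26 mm³
ΣAȳ = (35200.00)(110.00) + (-1134.11)(39.00) + (-1385.44)(92.00) = 3700308.82 mm³
x̄ = 2577911.26 / 32680.44 = 78.88 mm
ȳ = 3700308.82 / 32680.44 = 113.23 mm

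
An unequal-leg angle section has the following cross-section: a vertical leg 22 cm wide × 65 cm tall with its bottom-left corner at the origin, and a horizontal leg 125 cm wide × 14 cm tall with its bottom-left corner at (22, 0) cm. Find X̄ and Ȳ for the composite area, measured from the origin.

Part | A | x̄ᵢ | ȳᵢ | A·x̄ᵢ | A·ȳᵢ
vertical leg | 1430.00 | 11.00 | 32.50 | 15730.00 | 46475.00
horizontal leg | 1750.00 | 84.50 | 7.00 | 147875.00 | 12250.00
Σ | 3180.00 |  |  | 163605.00 | 58725.00
X̄ = 163605.00 / 3180.00 = 51.45 cm
Ȳ = 58725.00 / 3180.00 = 18.47 cm

X̄ = 51.45 cm, Ȳ = 18.47 cm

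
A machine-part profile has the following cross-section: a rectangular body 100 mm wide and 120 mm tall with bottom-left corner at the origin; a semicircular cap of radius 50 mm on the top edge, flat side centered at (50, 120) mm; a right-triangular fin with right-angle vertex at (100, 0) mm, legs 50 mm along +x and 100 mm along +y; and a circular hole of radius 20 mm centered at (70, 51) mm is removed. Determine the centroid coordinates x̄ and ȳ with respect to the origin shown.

rectangular body: A = 100 × 120 = 12000.00, centroid at (50.00, 60.00).
semicircular top: A = ½π·50² = 3926.99, centroid at (50.00, 141.22).
triangular fin: A = ½·50·100 = 2500.00, centroid at (116.67, 33.33).
hole: A = −π·20² = -1256.64, centroid at (70.00, 51.00).
ΣA = 17170.35 mm², ΣAx̄ = 1000051.61 mm³, ΣAȳ = 1293817.07 mm³.
x̄ = 1000051.61/17170.35 = 58.24 mm; ȳ = 1293817.07/17170.35 = 75.35 mm.

x̄ = 58.24 mm, ȳ = 75.35 mm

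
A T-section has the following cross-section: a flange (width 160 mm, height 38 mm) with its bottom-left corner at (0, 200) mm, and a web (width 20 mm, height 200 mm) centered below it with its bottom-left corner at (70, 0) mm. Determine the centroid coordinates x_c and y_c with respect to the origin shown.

web: A = 20 × 200 = 4000.00, centroid at (80.00, 100.00).
flange: A = 160 × 38 = 6080.00, centroid at (80.00, 219.00).
ΣA = 10080.00 mm²
ΣAx_c = (4000.00)(80.00) + (6080.00)(80.00) = 806400.00 mm³
ΣAy_c = (4000.00)(100.00) + (6080.00)(219.00) = 1731520.00 mm³
x_c = 806400.00 / 10080.00 = 80.00 mm
y_c = 1731520.00 / 10080.00 = 171.78 mm

x_c = 80.00 mm, y_c = 171.78 mm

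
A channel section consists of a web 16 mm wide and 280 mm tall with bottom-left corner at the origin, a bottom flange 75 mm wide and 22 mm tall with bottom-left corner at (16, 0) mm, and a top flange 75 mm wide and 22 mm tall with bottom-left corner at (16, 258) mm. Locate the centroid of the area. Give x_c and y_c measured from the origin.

x_c = 27.30 mm, y_c = 140.00 mm

web: A = 16 × 280 = 4480.00, centroid at (8.00, 140.00).
bottom flange: A = 75 × 22 = 1650.00, centroid at (53.50, 11.00).
top flange: A = 75 × 22 = 1650.00, centroid at (53.50, 269.00).
ΣA = 7780.00 mm², ΣAx_c = 212390.00 mm³, ΣAy_c = 1089200.00 mm³.
x_c = 212390.00/7780.00 = 27.30 mm; y_c = 1089200.00/7780.00 = 140.00 mm.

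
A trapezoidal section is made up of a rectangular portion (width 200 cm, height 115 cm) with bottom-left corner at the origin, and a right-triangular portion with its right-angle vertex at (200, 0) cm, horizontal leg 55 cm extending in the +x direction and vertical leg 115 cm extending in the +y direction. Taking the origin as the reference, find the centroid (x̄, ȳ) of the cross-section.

x̄ = 114.30 cm, ȳ = 55.18 cm

rectangular portion: A = 200 × 115 = 23000.00, centroid at (100.00, 57.50).
triangular portion: A = ½·55·115 = 3162.50, centroid at (218.33, 38.33).
ΣA = 26162.50 cm²
ΣAx̄ = (23000.00)(100.00) + (3162.50)(218.33) = 2990479.17 cm³
ΣAȳ = (23000.00)(57.50) + (3162.50)(38.33) = 1443729.17 cm³
x̄ = 2990479.17 / 26162.50 = 114.30 cm
ȳ = 1443729.17 / 26162.50 = 55.18 cm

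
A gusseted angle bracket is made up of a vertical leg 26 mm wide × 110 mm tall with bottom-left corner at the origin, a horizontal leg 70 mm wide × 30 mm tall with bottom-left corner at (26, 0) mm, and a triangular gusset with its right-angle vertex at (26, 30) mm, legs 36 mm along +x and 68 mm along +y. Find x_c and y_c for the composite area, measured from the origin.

x_c = 34.25 mm, y_c = 40.95 mm

vertical leg: A = 26 × 110 = 2860.00, centroid at (13.00, 55.00).
horizontal leg: A = 70 × 30 = 2100.00, centroid at (61.00, 15.00).
gusset: A = ½·36·68 = 1224.00, centroid at (38.00, 52.67).
ΣA = 6184.00 mm²
ΣAx_c = (2860.00)(13.00) + (2100.00)(61.00) + (1224.00)(38.00) = 211792.00 mm³
ΣAy_c = (2860.00)(55.00) + (2100.00)(15.00) + (1224.00)(52.67) = 253264.00 mm³
x_c = 211792.00 / 6184.00 = 34.25 mm
y_c = 253264.00 / 6184.00 = 40.95 mm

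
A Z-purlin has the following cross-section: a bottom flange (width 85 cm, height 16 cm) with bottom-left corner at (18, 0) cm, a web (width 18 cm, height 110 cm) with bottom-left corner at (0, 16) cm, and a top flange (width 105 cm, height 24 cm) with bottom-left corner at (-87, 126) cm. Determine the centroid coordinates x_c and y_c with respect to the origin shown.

x_c = 2.25 cm, y_c = 85.19 cm

bottom flange: A = 85 × 16 = 1360.00, centroid at (60.50, 8.00).
web: A = 18 × 110 = 1980.00, centroid at (9.00, 71.00).
top flange: A = 105 × 24 = 2520.00, centroid at (-34.50, 138.00).
ΣA = 5860.00 cm²
ΣAx_c = (1360.00)(60.50) + (1980.00)(9.00) + (2520.00)(-34.50) = 13160.00 cm³
ΣAy_c = (1360.00)(8.00) + (1980.00)(71.00) + (2520.00)(138.00) = 499220.00 cm³
x_c = 13160.00 / 5860.00 = 2.25 cm
y_c = 499220.00 / 5860.00 = 85.19 cm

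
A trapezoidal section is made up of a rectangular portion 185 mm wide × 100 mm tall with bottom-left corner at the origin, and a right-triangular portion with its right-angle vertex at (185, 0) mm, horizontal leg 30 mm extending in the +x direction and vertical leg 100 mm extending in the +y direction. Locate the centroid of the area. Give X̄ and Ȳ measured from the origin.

rectangular portion: A = 185 × 100 = 18500.00, centroid at (92.50, 50.00).
triangular portion: A = ½·30·100 = 1500.00, centroid at (195.00, 33.33).
ΣA = 20000.00 mm²
ΣAX̄ = (18500.00)(92.50) + (1500.00)(195.00) = 2003750.00 mm³
ΣAȲ = (18500.00)(50.00) + (1500.00)(33.33) = 975000.00 mm³
X̄ = 2003750.00 / 20000.00 = 100.19 mm
Ȳ = 975000.00 / 20000.00 = 48.75 mm

X̄ = 100.19 mm, Ȳ = 48.75 mm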